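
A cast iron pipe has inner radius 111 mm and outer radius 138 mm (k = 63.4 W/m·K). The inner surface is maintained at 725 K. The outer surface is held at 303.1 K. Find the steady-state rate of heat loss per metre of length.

Q' = 2πk·ΔT/ln(r₂/r₁) = 2π × 63.4 × 421.9 / ln(0.138/0.111) = 7.72×10^5 W/m

Q' = 772 kW/m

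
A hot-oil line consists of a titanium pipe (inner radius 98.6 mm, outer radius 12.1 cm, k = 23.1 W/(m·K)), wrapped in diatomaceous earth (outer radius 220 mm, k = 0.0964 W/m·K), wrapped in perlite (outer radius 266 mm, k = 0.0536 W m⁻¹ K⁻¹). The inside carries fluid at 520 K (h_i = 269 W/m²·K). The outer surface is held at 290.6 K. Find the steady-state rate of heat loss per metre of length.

Treat each layer as a resistance in series:
  R'_conv,in = 1/(2πr h) = 1/(2π·0.0986·269) = 0.006001 m·K/W
  R'_titanium = ln(0.121/0.0986)/(2πk) = 0.2047/(2π·23.1) = 0.001410 m·K/W
  R'_diatomaceous earth = ln(0.220/0.121)/(2πk) = 0.5978/(2π·0.0964) = 0.9870 m·K/W
  R'_perlite = ln(0.266/0.220)/(2πk) = 0.1899/(2π·0.0536) = 0.5638 m·K/W
ΣR = 0.006001 + 0.001410 + 0.9870 + 0.5638 = 1.558 m·K/W
Q' = ΔT/ΣR = (520 K − 290.6 K)/1.558 = 147 W/m

Q' = 147 W/m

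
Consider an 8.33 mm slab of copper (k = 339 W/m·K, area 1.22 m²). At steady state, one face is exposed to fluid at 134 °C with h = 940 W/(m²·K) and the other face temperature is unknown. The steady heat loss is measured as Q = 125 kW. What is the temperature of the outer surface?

T_out = 22.5 °C

Sum the resistances:
  R_conv,in = 1/(hA) = 1/(940·1.22) = 8.720×10^-4 K/W
  R_copper = L/(kA) = 0.00833/(339·1.22) = 2.014×10^-5 K/W
ΣR = 8.921×10^-4 K/W
ΔT = Q·ΣR = 1.25×10^5 × 8.921×10^-4 = 111.5 K
Heat flows outward, so T_out = T_in − ΔT = 134 − 111.5 = 22.5 °C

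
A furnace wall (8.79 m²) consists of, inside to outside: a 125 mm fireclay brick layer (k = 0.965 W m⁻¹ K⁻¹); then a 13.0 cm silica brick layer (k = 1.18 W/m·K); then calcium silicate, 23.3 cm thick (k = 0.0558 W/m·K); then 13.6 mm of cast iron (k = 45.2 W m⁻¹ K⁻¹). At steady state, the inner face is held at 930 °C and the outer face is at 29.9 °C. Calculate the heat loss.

Q = 1790 W

Series thermal resistances, inner to outer:
  R_fireclay brick = L/(kA) = 0.125/(0.965·8.79) = 0.01474 K/W
  R_silica brick = L/(kA) = 0.130/(1.18·8.79) = 0.01253 K/W
  R_calcium silicate = L/(kA) = 0.233/(0.0558·8.79) = 0.4750 K/W
  R_cast iron = L/(kA) = 0.0136/(45.2·8.79) = 3.423×10^-5 K/W
ΣR = 0.01474 + 0.01253 + 0.4750 + 3.423×10^-5 = 0.5023 K/W
Q = ΔT/ΣR = (930 °C − 29.9 °C)/0.5023 = 1790 W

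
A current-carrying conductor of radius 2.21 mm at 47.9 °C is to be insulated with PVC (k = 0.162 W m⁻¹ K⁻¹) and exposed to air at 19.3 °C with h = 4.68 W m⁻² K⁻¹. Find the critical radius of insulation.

r_cr = 3.46 cm

For a cylinder, r_cr = k_ins/h = 0.162/4.68 = 0.0346 m = 3.46 cm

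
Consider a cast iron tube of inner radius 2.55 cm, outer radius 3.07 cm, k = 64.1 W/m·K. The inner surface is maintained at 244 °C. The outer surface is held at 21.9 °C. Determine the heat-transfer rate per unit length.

Q' = 2πk·ΔT/ln(r₂/r₁) = 2π × 64.1 × 222.1 / ln(0.0307/0.0255) = 4.82×10^5 W/m

Q' = 482 kW/m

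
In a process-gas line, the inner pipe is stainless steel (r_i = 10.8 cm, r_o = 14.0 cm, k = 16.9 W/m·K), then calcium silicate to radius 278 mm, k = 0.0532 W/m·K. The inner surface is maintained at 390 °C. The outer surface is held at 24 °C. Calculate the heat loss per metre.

Q' = 178 W/m

Series thermal resistances, inner to outer:
  R'_stainless steel = ln(0.140/0.108)/(2πk) = 0.2595/(2π·16.9) = 0.002444 m·K/W
  R'_calcium silicate = ln(0.278/0.140)/(2πk) = 0.6860/(2π·0.0532) = 2.052 m·K/W
ΣR = 0.002444 + 2.052 = 2.054 m·K/W
Q' = ΔT/ΣR = (390 °C − 24 °C)/2.054 = 178 W/m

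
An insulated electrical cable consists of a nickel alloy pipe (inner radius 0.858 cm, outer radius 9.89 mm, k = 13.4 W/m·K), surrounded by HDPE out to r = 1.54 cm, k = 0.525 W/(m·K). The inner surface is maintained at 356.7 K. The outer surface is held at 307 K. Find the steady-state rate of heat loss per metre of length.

Q' = 366 W/m

Treat each layer as a resistance in series:
  R'_nickel alloy = ln(0.00989/0.00858)/(2πk) = 0.1421/(2π·13.4) = 0.001688 m·K/W
  R'_HDPE = ln(0.0154/0.00989)/(2πk) = 0.4428/(2π·0.525) = 0.1342 m·K/W
ΣR = 0.001688 + 0.1342 = 0.1359 m·K/W
Q' = ΔT/ΣR = (356.7 K − 307 K)/0.1359 = 366 W/m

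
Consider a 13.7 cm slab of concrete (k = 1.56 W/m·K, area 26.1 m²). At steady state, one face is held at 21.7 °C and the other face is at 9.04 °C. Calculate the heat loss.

Q = kA·ΔT/L = 1.56 × 26.1 × |21.7 °C − 9.04 °C| / 0.137 = 3760 W

Q = 3760 W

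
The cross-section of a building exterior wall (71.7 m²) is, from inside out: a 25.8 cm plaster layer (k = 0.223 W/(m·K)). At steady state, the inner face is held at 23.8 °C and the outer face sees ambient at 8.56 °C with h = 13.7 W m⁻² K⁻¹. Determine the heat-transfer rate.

Q = 888 W

Resistance network (inner→outer):
  R_plaster = L/(kA) = 0.258/(0.223·71.7) = 0.01614 K/W
  R_conv,out = 1/(hA) = 1/(13.7·71.7) = 0.001018 K/W
ΣR = 0.01614 + 0.001018 = 0.01716 K/W
Q = ΔT/ΣR = (23.8 °C − 8.56 °C)/0.01716 = 888 W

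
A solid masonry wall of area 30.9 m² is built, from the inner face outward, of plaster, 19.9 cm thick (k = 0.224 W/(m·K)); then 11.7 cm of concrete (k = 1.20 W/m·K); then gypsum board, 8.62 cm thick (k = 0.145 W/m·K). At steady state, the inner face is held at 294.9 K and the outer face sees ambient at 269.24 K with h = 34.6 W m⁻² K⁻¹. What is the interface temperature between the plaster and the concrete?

Series thermal resistances, inner to outer:
  R_plaster = L/(kA) = 0.199/(0.224·30.9) = 0.02875 K/W
  R_concrete = L/(kA) = 0.117/(1.20·30.9) = 0.003155 K/W
  R_gypsum board = L/(kA) = 0.0862/(0.145·30.9) = 0.01924 K/W
  R_conv,out = 1/(hA) = 1/(34.6·30.9) = 9.353×10^-4 K/W
ΣR = 0.02875 + 0.003155 + 0.01924 + 9.353×10^-4 = 0.05208 K/W
Q = ΔT/ΣR = (294.9 K − 269.24 K)/0.05208 = 492.7 W
From the inner boundary to the plaster/concrete interface, ΣR_partial = 0.02875 K/W.
T_interface = T_in − Q·ΣR_partial = 294.9 K − (492.7)(0.02875) = 280.73 K

T = 280.73 K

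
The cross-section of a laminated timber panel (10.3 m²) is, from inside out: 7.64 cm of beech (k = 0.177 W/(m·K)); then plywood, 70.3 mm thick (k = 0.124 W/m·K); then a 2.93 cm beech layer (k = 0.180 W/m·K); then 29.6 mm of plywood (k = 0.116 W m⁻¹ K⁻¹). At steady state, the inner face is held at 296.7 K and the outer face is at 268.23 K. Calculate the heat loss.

Resistance network (inner→outer):
  R_beech = L/(kA) = 0.0764/(0.177·10.3) = 0.04191 K/W
  R_plywood = L/(kA) = 0.0703/(0.124·10.3) = 0.05504 K/W
  R_beech = L/(kA) = 0.0293/(0.180·10.3) = 0.01580 K/W
  R_plywood = L/(kA) = 0.0296/(0.116·10.3) = 0.02477 K/W
ΣR = 0.04191 + 0.05504 + 0.01580 + 0.02477 = 0.1375 K/W
Q = ΔT/ΣR = (296.7 K − 268.23 K)/0.1375 = 207 W

Q = 207 W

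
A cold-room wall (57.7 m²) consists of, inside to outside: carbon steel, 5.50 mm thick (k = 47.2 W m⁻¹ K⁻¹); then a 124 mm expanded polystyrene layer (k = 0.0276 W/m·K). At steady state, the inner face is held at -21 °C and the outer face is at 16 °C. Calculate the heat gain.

Q = 475 W

Resistance network (inner→outer):
  R_carbon steel = L/(kA) = 0.00550/(47.2·57.7) = 2.020×10^-6 K/W
  R_expanded polystyrene = L/(kA) = 0.124/(0.0276·57.7) = 0.07786 K/W
ΣR = 2.020×10^-6 + 0.07786 = 0.07786 K/W
Q = ΔT/ΣR = (-21 °C − 16 °C)/0.07786 = -475 W
(Negative Q ⇒ heat flows inward; heat gain = 475 W.)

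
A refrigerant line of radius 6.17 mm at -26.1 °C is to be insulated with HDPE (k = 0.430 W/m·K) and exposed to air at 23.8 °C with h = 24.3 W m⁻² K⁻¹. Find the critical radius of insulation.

For a cylinder, r_cr = k_ins/h = 0.430/24.3 = 0.0177 m = 1.77 cm

r_cr = 1.77 cm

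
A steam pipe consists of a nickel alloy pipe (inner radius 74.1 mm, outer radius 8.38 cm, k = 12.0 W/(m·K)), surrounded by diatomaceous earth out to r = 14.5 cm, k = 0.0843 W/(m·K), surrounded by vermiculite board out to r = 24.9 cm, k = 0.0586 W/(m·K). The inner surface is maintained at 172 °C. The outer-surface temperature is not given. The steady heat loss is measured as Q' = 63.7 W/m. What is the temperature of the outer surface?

T_out = 12.4 °C

Series resistances:
  R'_nickel alloy = ln(0.0838/0.0741)/(2πk) = 0.1230/(2π·12.0) = 0.001632 m·K/W
  R'_diatomaceous earth = ln(0.145/0.0838)/(2πk) = 0.5483/(2π·0.0843) = 1.035 m·K/W
  R'_vermiculite board = ln(0.249/0.145)/(2πk) = 0.5407/(2π·0.0586) = 1.469 m·K/W
ΣR = 2.505 m·K/W
ΔT = Q'·ΣR = 63.7 × 2.505 = 159.6 K
Heat flows outward, so T_out = T_in − ΔT = 172 − 159.6 = 12.4 °C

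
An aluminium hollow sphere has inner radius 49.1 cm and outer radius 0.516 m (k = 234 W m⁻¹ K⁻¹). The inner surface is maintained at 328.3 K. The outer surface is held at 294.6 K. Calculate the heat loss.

Q = 4πk·ΔT/(1/r₁ − 1/r₂) = 4π × 234 × 33.7 / (1/0.491 − 1/0.516) = 1.00×10^6 W

Q = 1000 kW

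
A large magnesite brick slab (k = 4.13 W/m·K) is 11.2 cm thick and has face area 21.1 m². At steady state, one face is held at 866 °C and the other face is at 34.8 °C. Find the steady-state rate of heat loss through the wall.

Q = kA·ΔT/L = 4.13 × 21.1 × |866 °C − 34.8 °C| / 0.112 = 6.47×10^5 W

Q = 647 kW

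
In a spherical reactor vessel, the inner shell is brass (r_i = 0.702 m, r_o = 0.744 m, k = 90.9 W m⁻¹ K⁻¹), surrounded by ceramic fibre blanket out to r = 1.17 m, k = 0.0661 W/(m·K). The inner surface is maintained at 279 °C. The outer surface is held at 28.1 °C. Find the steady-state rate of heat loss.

Q = 426 W

Resistance network (inner→outer):
  R_brass = (1/0.702 − 1/0.744)/(4πk) = 0.08042/(4π·90.9) = 7.040×10^-5 K/W
  R_ceramic fibre blanket = (1/0.744 − 1/1.17)/(4πk) = 0.4894/(4π·0.0661) = 0.5892 K/W
ΣR = 7.040×10^-5 + 0.5892 = 0.5893 K/W
Q = ΔT/ΣR = (279 °C − 28.1 °C)/0.5893 = 426 W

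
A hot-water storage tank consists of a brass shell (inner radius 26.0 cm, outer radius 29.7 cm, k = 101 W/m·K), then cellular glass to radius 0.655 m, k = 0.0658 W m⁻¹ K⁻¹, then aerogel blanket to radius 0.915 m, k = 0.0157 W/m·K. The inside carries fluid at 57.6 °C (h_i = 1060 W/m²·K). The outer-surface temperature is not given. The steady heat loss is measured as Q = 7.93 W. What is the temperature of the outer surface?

T_out = 22.5 °C

Series resistances:
  R_conv,in = 1/(4πr²h) = 1/(4π·0.260²·1060) = 0.001111 K/W
  R_brass = (1/0.260 − 1/0.297)/(4πk) = 0.4792/(4π·101) = 3.775×10^-4 K/W
  R_cellular glass = (1/0.297 − 1/0.655)/(4πk) = 1.840/(4π·0.0658) = 2.226 K/W
  R_aerogel blanket = (1/0.655 − 1/0.915)/(4πk) = 0.4338/(4π·0.0157) = 2.199 K/W
ΣR = 4.426 K/W
ΔT = Q·ΣR = 7.93 × 4.426 = 35.10 K
Heat flows outward, so T_out = T_in − ΔT = 57.6 − 35.10 = 22.5 °C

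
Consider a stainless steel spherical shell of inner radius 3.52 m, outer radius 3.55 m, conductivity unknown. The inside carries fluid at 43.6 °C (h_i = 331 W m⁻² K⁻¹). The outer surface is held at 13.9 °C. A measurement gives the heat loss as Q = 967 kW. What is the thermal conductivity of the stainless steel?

k = 16.9 W/m·K

ΣR = ΔT/Q = |43.6 − 13.9|/9.67×10^5 = 3.071×10^-5 K/W
Known resistances:
  R_conv,in = 1/(4πr²h) = 1/(4π·3.52²·331) = 1.940×10^-5 K/W
R_stainless steel = ΣR − ΣR_known = 3.071×10^-5 − 1.940×10^-5 = 1.131×10^-5 K/W
(1/r₁−1/r₂)/(4πk) = 1.131×10^-5 ⇒ k = 0.002401/(4π·1.131×10^-5) = 16.9 W/m·K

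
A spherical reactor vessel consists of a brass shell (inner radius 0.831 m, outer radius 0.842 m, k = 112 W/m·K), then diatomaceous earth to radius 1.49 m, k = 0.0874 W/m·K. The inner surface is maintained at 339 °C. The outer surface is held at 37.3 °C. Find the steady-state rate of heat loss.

Treat each layer as a resistance in series:
  R_brass = (1/0.831 − 1/0.842)/(4πk) = 0.01572/(4π·112) = 1.117×10^-5 K/W
  R_diatomaceous earth = (1/0.842 − 1/1.49)/(4πk) = 0.5165/(4π·0.0874) = 0.4703 K/W
ΣR = 1.117×10^-5 + 0.4703 = 0.4703 K/W
Q = ΔT/ΣR = (339 °C − 37.3 °C)/0.4703 = 642 W

Q = 642 W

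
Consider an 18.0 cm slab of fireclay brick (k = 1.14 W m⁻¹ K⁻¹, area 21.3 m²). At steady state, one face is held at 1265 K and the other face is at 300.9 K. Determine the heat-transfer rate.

Q = kA·ΔT/L = 1.14 × 21.3 × |1265 K − 300.9 K| / 0.180 = 1.30×10^5 W

Q = 130 kW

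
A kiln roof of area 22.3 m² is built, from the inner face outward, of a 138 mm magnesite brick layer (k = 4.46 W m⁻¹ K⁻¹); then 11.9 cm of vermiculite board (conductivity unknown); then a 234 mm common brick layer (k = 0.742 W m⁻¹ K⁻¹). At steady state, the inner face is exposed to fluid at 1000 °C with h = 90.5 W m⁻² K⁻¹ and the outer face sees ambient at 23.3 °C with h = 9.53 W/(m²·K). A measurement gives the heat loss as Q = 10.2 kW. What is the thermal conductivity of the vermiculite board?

k = 0.0711 W/m·K

ΣR = ΔT/Q = |1000 − 23.3|/10200 = 0.09575 K/W
Known resistances:
  R_conv,in = 1/(hA) = 1/(90.5·22.3) = 4.955×10^-4 K/W
  R_magnesite brick = L/(kA) = 0.138/(4.46·22.3) = 0.001388 K/W
  R_common brick = L/(kA) = 0.234/(0.742·22.3) = 0.01414 K/W
  R_conv,out = 1/(hA) = 1/(9.53·22.3) = 0.004705 K/W
R_vermiculite board = ΣR − ΣR_known = 0.09575 − 0.02073 = 0.07502 K/W
L/(kA) = 0.07502 ⇒ k = 0.119/(0.07502·22.3) = 0.0711 W/m·K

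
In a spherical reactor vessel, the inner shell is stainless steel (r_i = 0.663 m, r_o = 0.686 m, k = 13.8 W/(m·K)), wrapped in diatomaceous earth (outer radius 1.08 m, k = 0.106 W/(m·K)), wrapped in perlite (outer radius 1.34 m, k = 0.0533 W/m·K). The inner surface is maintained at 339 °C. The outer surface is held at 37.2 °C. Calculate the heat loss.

Resistance network (inner→outer):
  R_stainless steel = (1/0.663 − 1/0.686)/(4πk) = 0.05057/(4π·13.8) = 2.916×10^-4 K/W
  R_diatomaceous earth = (1/0.686 − 1/1.08)/(4πk) = 0.5318/(4π·0.106) = 0.3992 K/W
  R_perlite = (1/1.08 − 1/1.34)/(4πk) = 0.1797/(4π·0.0533) = 0.2682 K/W
ΣR = 2.916×10^-4 + 0.3992 + 0.2682 = 0.6677 K/W
Q = ΔT/ΣR = (339 °C − 37.2 °C)/0.6677 = 452 W

Q = 452 W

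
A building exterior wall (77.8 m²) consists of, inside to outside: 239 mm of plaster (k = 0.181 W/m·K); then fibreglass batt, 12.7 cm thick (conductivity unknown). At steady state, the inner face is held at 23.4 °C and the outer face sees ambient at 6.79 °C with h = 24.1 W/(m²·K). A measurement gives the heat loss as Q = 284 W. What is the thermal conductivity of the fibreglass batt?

k = 0.0398 W/m·K

ΣR = ΔT/Q = |23.4 − 6.79|/284 = 0.05849 K/W
Known resistances:
  R_plaster = L/(kA) = 0.239/(0.181·77.8) = 0.01697 K/W
  R_conv,out = 1/(hA) = 1/(24.1·77.8) = 5.333×10^-4 K/W
R_fibreglass batt = ΣR − ΣR_known = 0.05849 − 0.01750 = 0.04099 K/W
L/(kA) = 0.04099 ⇒ k = 0.127/(0.04099·77.8) = 0.0398 W/m·K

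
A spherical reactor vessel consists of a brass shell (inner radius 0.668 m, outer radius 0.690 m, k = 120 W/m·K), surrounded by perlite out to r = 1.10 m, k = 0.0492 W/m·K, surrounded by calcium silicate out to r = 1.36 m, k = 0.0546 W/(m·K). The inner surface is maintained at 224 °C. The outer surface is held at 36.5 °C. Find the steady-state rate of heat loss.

Resistance network (inner→outer):
  R_brass = (1/0.668 − 1/0.690)/(4πk) = 0.04773/(4π·120) = 3.165×10^-5 K/W
  R_perlite = (1/0.690 − 1/1.10)/(4πk) = 0.5402/(4π·0.0492) = 0.8737 K/W
  R_calcium silicate = (1/1.10 − 1/1.36)/(4πk) = 0.1738/(4π·0.0546) = 0.2533 K/W
ΣR = 3.165×10^-5 + 0.8737 + 0.2533 = 1.127 K/W
Q = ΔT/ΣR = (224 °C − 36.5 °C)/1.127 = 166 W

Q = 166 W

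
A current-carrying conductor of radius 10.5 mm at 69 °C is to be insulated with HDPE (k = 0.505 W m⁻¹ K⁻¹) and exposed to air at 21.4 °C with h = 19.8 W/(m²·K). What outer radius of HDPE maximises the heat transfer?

r_cr = 2.55 cm

For a cylinder, r_cr = k_ins/h = 0.505/19.8 = 0.0255 m = 2.55 cm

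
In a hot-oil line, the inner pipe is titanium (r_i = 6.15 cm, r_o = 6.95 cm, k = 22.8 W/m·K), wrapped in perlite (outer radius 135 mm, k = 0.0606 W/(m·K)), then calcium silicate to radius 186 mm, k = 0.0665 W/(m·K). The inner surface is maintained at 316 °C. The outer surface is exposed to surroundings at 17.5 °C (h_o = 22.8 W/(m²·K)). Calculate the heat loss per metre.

Treat each layer as a resistance in series:
  R'_titanium = ln(0.0695/0.0615)/(2πk) = 0.1223/(2π·22.8) = 8.536×10^-4 m·K/W
  R'_perlite = ln(0.135/0.0695)/(2πk) = 0.6639/(2π·0.0606) = 1.744 m·K/W
  R'_calcium silicate = ln(0.186/0.135)/(2πk) = 0.3205/(2π·0.0665) = 0.7670 m·K/W
  R'_conv,out = 1/(2πr h) = 1/(2π·0.186·22.8) = 0.03753 m·K/W
ΣR = 8.536×10^-4 + 1.744 + 0.7670 + 0.03753 = 2.549 m·K/W
Q' = ΔT/ΣR = (316 °C − 17.5 °C)/2.549 = 117 W/m

Q' = 117 W/m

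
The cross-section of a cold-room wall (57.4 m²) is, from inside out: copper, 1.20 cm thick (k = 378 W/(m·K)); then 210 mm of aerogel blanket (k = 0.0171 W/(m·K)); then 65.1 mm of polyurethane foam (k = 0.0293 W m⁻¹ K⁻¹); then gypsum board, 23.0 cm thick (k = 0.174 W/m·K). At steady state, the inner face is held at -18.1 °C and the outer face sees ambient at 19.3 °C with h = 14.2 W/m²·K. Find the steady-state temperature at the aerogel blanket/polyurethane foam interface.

T = 10.8 °C

Resistance network (inner→outer):
  R_copper = L/(kA) = 0.0120/(378·57.4) = 5.531×10^-7 K/W
  R_aerogel blanket = L/(kA) = 0.210/(0.0171·57.4) = 0.2139 K/W
  R_polyurethane foam = L/(kA) = 0.0651/(0.0293·57.4) = 0.03871 K/W
  R_gypsum board = L/(kA) = 0.230/(0.174·57.4) = 0.02303 K/W
  R_conv,out = 1/(hA) = 1/(14.2·57.4) = 0.001227 K/W
ΣR = 5.531×10^-7 + 0.2139 + 0.03871 + 0.02303 + 0.001227 = 0.2769 K/W
Q = ΔT/ΣR = (-18.1 °C − 19.3 °C)/0.2769 = -135.1 W
From the inner boundary to the aerogel blanket/polyurethane foam interface, ΣR_partial = 0.2139 K/W.
T_interface = T_in − Q·ΣR_partial = -18.1 °C − (-135.1)(0.2139) = 10.8 °C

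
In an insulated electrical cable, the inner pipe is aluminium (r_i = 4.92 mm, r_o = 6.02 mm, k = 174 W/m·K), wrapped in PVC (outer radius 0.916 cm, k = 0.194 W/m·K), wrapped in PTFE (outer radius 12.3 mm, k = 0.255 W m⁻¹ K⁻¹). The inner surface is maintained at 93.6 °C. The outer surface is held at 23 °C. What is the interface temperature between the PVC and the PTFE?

T = 47.6 °C

Resistance network (inner→outer):
  R'_aluminium = ln(0.00602/0.00492)/(2πk) = 0.2018/(2π·174) = 1.846×10^-4 m·K/W
  R'_PVC = ln(0.00916/0.00602)/(2πk) = 0.4198/(2π·0.194) = 0.3444 m·K/W
  R'_PTFE = ln(0.0123/0.00916)/(2πk) = 0.2948/(2π·0.255) = 0.1840 m·K/W
ΣR = 1.846×10^-4 + 0.3444 + 0.1840 = 0.5286 m·K/W
Q' = ΔT/ΣR = (93.6 °C − 23 °C)/0.5286 = 133.6 W/m
From the inner boundary to the PVC/PTFE interface, ΣR_partial = 0.3446 m·K/W.
T_interface = T_in − Q'·ΣR_partial = 93.6 °C − (133.6)(0.3446) = 47.6 °C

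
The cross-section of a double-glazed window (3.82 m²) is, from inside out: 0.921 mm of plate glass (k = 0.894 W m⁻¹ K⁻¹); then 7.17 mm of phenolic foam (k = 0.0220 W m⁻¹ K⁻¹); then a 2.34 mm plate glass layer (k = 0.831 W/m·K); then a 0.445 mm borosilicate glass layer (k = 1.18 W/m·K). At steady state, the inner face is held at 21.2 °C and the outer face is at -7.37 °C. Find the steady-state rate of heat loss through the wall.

Treat each layer as a resistance in series:
  R_plate glass = L/(kA) = 9.21×10^-4/(0.894·3.82) = 2.697×10^-4 K/W
  R_phenolic foam = L/(kA) = 0.00717/(0.0220·3.82) = 0.08532 K/W
  R_plate glass = L/(kA) = 0.00234/(0.831·3.82) = 7.371×10^-4 K/W
  R_borosilicate glass = L/(kA) = 4.45×10^-4/(1.18·3.82) = 9.872×10^-5 K/W
ΣR = 2.697×10^-4 + 0.08532 + 7.371×10^-4 + 9.872×10^-5 = 0.08643 K/W
Q = ΔT/ΣR = (21.2 °C − -7.37 °C)/0.08643 = 331 W

Q = 331 W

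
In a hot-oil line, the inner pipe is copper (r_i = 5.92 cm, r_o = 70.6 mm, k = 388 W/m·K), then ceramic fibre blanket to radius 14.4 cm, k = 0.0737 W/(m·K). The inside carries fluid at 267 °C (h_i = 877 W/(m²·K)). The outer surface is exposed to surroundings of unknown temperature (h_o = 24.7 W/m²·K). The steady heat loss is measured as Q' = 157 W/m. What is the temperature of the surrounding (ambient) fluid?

Sum the resistances:
  R'_conv,in = 1/(2πr h) = 1/(2π·0.0592·877) = 0.003065 m·K/W
  R'_copper = ln(0.0706/0.0592)/(2πk) = 0.1761/(2π·388) = 7.224×10^-5 m·K/W
  R'_ceramic fibre blanket = ln(0.144/0.0706)/(2πk) = 0.7128/(2π·0.0737) = 1.539 m·K/W
  R'_conv,out = 1/(2πr h) = 1/(2π·0.144·24.7) = 0.04475 m·K/W
ΣR = 1.587 m·K/W
ΔT = Q'·ΣR = 157 × 1.587 = 249.2 K
Heat flows outward, so T_out = T_in − ΔT = 267 − 249.2 = 17.8 °C

T_out = 17.8 °C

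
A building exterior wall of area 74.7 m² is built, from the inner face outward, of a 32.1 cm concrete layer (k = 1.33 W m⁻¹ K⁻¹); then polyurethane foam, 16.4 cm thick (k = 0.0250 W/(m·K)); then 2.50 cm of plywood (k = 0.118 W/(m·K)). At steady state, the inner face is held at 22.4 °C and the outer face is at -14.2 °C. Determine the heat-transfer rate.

Q = 390 W

Treat each layer as a resistance in series:
  R_concrete = L/(kA) = 0.321/(1.33·74.7) = 0.003231 K/W
  R_polyurethane foam = L/(kA) = 0.164/(0.0250·74.7) = 0.08782 K/W
  R_plywood = L/(kA) = 0.0250/(0.118·74.7) = 0.002836 K/W
ΣR = 0.003231 + 0.08782 + 0.002836 = 0.09389 K/W
Q = ΔT/ΣR = (22.4 °C − -14.2 °C)/0.09389 = 390 W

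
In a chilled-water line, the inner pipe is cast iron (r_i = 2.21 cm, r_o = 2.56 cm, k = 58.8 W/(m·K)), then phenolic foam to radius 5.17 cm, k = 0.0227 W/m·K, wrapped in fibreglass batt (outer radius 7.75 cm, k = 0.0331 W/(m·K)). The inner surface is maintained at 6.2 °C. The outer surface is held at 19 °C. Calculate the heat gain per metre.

Series thermal resistances, inner to outer:
  R'_cast iron = ln(0.0256/0.0221)/(2πk) = 0.1470/(2π·58.8) = 3.979×10^-4 m·K/W
  R'_phenolic foam = ln(0.0517/0.0256)/(2πk) = 0.7029/(2π·0.0227) = 4.928 m·K/W
  R'_fibreglass batt = ln(0.0775/0.0517)/(2πk) = 0.4048/(2π·0.0331) = 1.946 m·K/W
ΣR = 3.979×10^-4 + 4.928 + 1.946 = 6.874 m·K/W
Q' = ΔT/ΣR = (6.2 °C − 19 °C)/6.874 = -1.86 W/m
(Negative Q' ⇒ heat flows inward; heat gain = 1.86 W/m.)

Q' = 1.86 W/m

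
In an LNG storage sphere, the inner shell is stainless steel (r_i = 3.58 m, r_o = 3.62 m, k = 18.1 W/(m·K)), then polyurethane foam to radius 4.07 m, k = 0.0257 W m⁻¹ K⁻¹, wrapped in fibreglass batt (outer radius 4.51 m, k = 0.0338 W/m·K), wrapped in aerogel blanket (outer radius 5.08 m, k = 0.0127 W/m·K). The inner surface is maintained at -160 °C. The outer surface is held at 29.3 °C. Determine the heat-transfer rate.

Treat each layer as a resistance in series:
  R_stainless steel = (1/3.58 − 1/3.62)/(4πk) = 0.003087/(4π·18.1) = 1.357×10^-5 K/W
  R_polyurethane foam = (1/3.62 − 1/4.07)/(4πk) = 0.03054/(4π·0.0257) = 0.09457 K/W
  R_fibreglass batt = (1/4.07 − 1/4.51)/(4πk) = 0.02397/(4π·0.0338) = 0.05644 K/W
  R_aerogel blanket = (1/4.51 − 1/5.08)/(4πk) = 0.02488/(4π·0.0127) = 0.1559 K/W
ΣR = 1.357×10^-5 + 0.09457 + 0.05644 + 0.1559 = 0.3069 K/W
Q = ΔT/ΣR = (-160 °C − 29.3 °C)/0.3069 = -617 W
(Negative Q ⇒ heat flows inward; heat gain = 617 W.)

Q = 617 W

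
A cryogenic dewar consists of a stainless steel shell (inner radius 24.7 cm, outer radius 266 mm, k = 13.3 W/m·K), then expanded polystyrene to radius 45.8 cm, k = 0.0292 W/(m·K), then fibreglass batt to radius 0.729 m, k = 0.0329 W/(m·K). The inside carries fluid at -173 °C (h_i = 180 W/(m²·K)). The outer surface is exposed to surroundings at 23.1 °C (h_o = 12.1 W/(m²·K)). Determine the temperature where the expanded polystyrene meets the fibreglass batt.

Series thermal resistances, inner to outer:
  R_conv,in = 1/(4πr²h) = 1/(4π·0.247²·180) = 0.007246 K/W
  R_stainless steel = (1/0.247 − 1/0.266)/(4πk) = 0.2892/(4π·13.3) = 0.001730 K/W
  R_expanded polystyrene = (1/0.266 − 1/0.458)/(4πk) = 1.576/(4π·0.0292) = 4.295 K/W
  R_fibreglass batt = (1/0.458 − 1/0.729)/(4πk) = 0.8117/(4π·0.0329) = 1.963 K/W
  R_conv,out = 1/(4πr²h) = 1/(4π·0.729²·12.1) = 0.01238 K/W
ΣR = 0.007246 + 0.001730 + 4.295 + 1.963 + 0.01238 = 6.279 K/W
Q = ΔT/ΣR = (-173 °C − 23.1 °C)/6.279 = -31.23 W
From the inner boundary to the expanded polystyrene/fibreglass batt interface, ΣR_partial = 4.304 K/W.
T_interface = T_in − Q·ΣR_partial = -173 °C − (-31.23)(4.304) = -38.6 °C

T = -38.6 °C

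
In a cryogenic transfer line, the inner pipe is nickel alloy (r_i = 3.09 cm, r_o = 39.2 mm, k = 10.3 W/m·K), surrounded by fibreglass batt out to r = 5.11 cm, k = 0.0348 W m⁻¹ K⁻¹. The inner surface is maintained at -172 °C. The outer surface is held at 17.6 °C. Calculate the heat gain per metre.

Treat each layer as a resistance in series:
  R'_nickel alloy = ln(0.0392/0.0309)/(2πk) = 0.2379/(2π·10.3) = 0.003676 m·K/W
  R'_fibreglass batt = ln(0.0511/0.0392)/(2πk) = 0.2651/(2π·0.0348) = 1.212 m·K/W
ΣR = 0.003676 + 1.212 = 1.216 m·K/W
Q' = ΔT/ΣR = (-172 °C − 17.6 °C)/1.216 = -156 W/m
(Negative Q' ⇒ heat flows inward; heat gain = 156 W/m.)

Q' = 156 W/m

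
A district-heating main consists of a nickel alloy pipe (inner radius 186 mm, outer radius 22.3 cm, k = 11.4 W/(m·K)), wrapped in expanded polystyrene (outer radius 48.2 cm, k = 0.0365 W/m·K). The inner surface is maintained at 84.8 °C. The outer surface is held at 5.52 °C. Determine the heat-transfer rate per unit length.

Series thermal resistances, inner to outer:
  R'_nickel alloy = ln(0.223/0.186)/(2πk) = 0.1814/(2π·11.4) = 0.002533 m·K/W
  R'_expanded polystyrene = ln(0.482/0.223)/(2πk) = 0.7708/(2π·0.0365) = 3.361 m·K/W
ΣR = 0.002533 + 3.361 = 3.364 m·K/W
Q' = ΔT/ΣR = (84.8 °C − 5.52 °C)/3.364 = 23.6 W/m

Q' = 23.6 W/m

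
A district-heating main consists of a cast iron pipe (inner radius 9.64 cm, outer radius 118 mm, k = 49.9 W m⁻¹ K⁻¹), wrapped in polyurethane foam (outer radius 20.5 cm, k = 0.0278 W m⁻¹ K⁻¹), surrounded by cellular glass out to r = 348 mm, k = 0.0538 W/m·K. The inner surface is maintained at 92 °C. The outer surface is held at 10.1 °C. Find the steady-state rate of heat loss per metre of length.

Treat each layer as a resistance in series:
  R'_cast iron = ln(0.118/0.0964)/(2πk) = 0.2022/(2π·49.9) = 6.448×10^-4 m·K/W
  R'_polyurethane foam = ln(0.205/0.118)/(2πk) = 0.5523/(2π·0.0278) = 3.162 m·K/W
  R'_cellular glass = ln(0.348/0.205)/(2πk) = 0.5292/(2π·0.0538) = 1.565 m·K/W
ΣR = 6.448×10^-4 + 3.162 + 1.565 = 4.728 m·K/W
Q' = ΔT/ΣR = (92 °C − 10.1 °C)/4.728 = 17.3 W/m

Q' = 17.3 W/m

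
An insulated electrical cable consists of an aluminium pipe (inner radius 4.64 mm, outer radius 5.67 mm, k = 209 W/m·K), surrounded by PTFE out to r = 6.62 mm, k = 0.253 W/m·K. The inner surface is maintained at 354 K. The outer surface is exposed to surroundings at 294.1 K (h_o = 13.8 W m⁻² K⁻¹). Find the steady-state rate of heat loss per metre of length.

Treat each layer as a resistance in series:
  R'_aluminium = ln(0.00567/0.00464)/(2πk) = 0.2005/(2π·209) = 1.527×10^-4 m·K/W
  R'_PTFE = ln(0.00662/0.00567)/(2πk) = 0.1549/(2π·0.253) = 0.09745 m·K/W
  R'_conv,out = 1/(2πr h) = 1/(2π·0.00662·13.8) = 1.742 m·K/W
ΣR = 1.527×10^-4 + 0.09745 + 1.742 = 1.840 m·K/W
Q' = ΔT/ΣR = (354 K − 294.1 K)/1.840 = 32.6 W/m

Q' = 32.6 W/m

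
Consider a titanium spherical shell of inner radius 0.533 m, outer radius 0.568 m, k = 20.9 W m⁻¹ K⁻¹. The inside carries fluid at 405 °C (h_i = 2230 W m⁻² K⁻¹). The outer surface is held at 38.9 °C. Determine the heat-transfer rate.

Series thermal resistances, inner to outer:
  R_conv,in = 1/(4πr²h) = 1/(4π·0.533²·2230) = 1.256×10^-4 K/W
  R_titanium = (1/0.533 − 1/0.568)/(4πk) = 0.1156/(4π·20.9) = 4.402×10^-4 K/W
ΣR = 1.256×10^-4 + 4.402×10^-4 = 5.658×10^-4 K/W
Q = ΔT/ΣR = (405 °C − 38.9 °C)/5.658×10^-4 = 6.47×10^5 W

Q = 647 kW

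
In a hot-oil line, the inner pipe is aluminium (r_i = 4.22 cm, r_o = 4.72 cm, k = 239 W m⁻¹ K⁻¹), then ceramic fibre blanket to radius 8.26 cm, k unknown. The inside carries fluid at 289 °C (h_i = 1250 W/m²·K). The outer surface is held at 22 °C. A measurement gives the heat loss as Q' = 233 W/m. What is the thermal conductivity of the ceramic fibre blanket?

ΣR = ΔT/Q' = |289 − 22|/233 = 1.146 m·K/W
Known resistances:
  R'_conv,in = 1/(2πr h) = 1/(2π·0.0422·1250) = 0.003017 m·K/W
  R'_aluminium = ln(0.0472/0.0422)/(2πk) = 0.1120/(2π·239) = 7.457×10^-5 m·K/W
R_ceramic fibre blanket = ΣR − ΣR_known = 1.146 − 0.003092 = 1.143 m·K/W
ln(r₂/r₁)/(2πk) = 1.143 ⇒ k = 0.5596/(2π·1.143) = 0.0779 W/m·K

k = 0.0779 W/m·K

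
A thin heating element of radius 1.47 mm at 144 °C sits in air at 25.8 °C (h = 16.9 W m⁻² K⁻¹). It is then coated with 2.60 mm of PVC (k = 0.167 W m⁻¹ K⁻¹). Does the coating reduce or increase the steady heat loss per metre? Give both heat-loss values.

Critical radius for a cylinder: r_cr = k/h = 0.00988 m = 0.988 cm.
Outer radius after coating: r₂ = 0.00147 + 0.00260 = 0.00407 m.
Since r₁ < r_cr and r₂ ≤ r_cr, the coating moves toward the maximum at r_cr — heat loss rises.
Bare: R = 1/(2πr₁h) = 6.406 m·K/W; Q = 118.2/6.406 = 18.5 W/m.
Coated: R = R_cond + R_conv = 3.284 m·K/W; Q = 118.2/3.284 = 36.0 W/m.

increases: 18.5 → 36.0 W/m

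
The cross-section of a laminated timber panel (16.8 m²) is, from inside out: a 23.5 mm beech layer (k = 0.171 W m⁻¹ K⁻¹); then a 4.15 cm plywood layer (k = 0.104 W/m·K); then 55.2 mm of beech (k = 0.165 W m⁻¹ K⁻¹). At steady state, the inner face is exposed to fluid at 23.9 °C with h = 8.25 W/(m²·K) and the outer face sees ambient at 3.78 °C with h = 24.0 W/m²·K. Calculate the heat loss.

Treat each layer as a resistance in series:
  R_conv,in = 1/(hA) = 1/(8.25·16.8) = 0.007215 K/W
  R_beech = L/(kA) = 0.0235/(0.171·16.8) = 0.008180 K/W
  R_plywood = L/(kA) = 0.0415/(0.104·16.8) = 0.02375 K/W
  R_beech = L/(kA) = 0.0552/(0.165·16.8) = 0.01991 K/W
  R_conv,out = 1/(hA) = 1/(24.0·16.8) = 0.002480 K/W
ΣR = 0.007215 + 0.008180 + 0.02375 + 0.01991 + 0.002480 = 0.06153 K/W
Q = ΔT/ΣR = (23.9 °C − 3.78 °C)/0.06153 = 327 W

Q = 327 W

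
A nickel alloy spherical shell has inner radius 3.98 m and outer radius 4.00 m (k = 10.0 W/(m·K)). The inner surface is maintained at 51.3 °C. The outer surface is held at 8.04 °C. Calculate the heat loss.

Q = 4.33×10^6 W

Q = 4πk·ΔT/(1/r₁ − 1/r₂) = 4π × 10.0 × 43.26 / (1/3.98 − 1/4.00) = 4.33×10^6 W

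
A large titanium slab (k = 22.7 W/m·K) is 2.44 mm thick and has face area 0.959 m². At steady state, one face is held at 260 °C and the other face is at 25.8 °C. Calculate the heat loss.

Q = kA·ΔT/L = 22.7 × 0.959 × |260 °C − 25.8 °C| / 0.00244 = 2.09×10^6 W

Q = 2090 kW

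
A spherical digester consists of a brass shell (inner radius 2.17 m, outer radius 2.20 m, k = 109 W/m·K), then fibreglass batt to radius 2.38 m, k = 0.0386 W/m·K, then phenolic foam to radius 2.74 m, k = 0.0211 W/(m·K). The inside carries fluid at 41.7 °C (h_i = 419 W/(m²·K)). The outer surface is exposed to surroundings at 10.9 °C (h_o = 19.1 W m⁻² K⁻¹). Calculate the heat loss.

Q = 110 W

Resistance network (inner→outer):
  R_conv,in = 1/(4πr²h) = 1/(4π·2.17²·419) = 4.033×10^-5 K/W
  R_brass = (1/2.17 − 1/2.20)/(4πk) = 0.006284/(4π·109) = 4.588×10^-6 K/W
  R_fibreglass batt = (1/2.20 − 1/2.38)/(4πk) = 0.03438/(4π·0.0386) = 0.07087 K/W
  R_phenolic foam = (1/2.38 − 1/2.74)/(4πk) = 0.05520/(4π·0.0211) = 0.2082 K/W
  R_conv,out = 1/(4πr²h) = 1/(4π·2.74²·19.1) = 5.550×10^-4 K/W
ΣR = 4.033×10^-5 + 4.588×10^-6 + 0.07087 + 0.2082 + 5.550×10^-4 = 0.2797 K/W
Q = ΔT/ΣR = (41.7 °C − 10.9 °C)/0.2797 = 110 W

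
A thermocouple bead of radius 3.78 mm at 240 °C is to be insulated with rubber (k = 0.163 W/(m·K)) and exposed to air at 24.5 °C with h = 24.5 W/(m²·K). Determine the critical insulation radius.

r_cr = 1.33 cm

For a sphere, r_cr = 2k_ins/h = 2·0.163/24.5 = 0.0133 m = 1.33 cm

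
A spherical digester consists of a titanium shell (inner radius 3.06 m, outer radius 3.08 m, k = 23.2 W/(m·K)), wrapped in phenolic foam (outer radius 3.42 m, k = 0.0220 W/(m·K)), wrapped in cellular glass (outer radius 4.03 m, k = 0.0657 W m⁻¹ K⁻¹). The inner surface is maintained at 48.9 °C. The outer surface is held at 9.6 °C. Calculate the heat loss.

Resistance network (inner→outer):
  R_titanium = (1/3.06 − 1/3.08)/(4πk) = 0.002122/(4π·23.2) = 7.279×10^-6 K/W
  R_phenolic foam = (1/3.08 − 1/3.42)/(4πk) = 0.03228/(4π·0.0220) = 0.1168 K/W
  R_cellular glass = (1/3.42 − 1/4.03)/(4πk) = 0.04426/(4π·0.0657) = 0.05361 K/W
ΣR = 7.279×10^-6 + 0.1168 + 0.05361 = 0.1704 K/W
Q = ΔT/ΣR = (48.9 °C − 9.6 °C)/0.1704 = 231 W

Q = 231 W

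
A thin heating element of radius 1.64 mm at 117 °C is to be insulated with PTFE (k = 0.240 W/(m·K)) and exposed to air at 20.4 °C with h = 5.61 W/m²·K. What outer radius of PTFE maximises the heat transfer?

For a cylinder, r_cr = k_ins/h = 0.240/5.61 = 0.0428 m = 4.28 cm

r_cr = 4.28 cm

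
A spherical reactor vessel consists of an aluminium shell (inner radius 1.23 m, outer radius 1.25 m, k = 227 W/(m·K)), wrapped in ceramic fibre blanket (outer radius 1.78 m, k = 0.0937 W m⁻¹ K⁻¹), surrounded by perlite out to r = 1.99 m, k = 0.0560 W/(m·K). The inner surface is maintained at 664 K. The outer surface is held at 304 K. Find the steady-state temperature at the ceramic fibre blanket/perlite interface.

T = 410 K

Resistance network (inner→outer):
  R_aluminium = (1/1.23 − 1/1.25)/(4πk) = 0.01301/(4π·227) = 4.560×10^-6 K/W
  R_ceramic fibre blanket = (1/1.25 − 1/1.78)/(4πk) = 0.2382/(4π·0.0937) = 0.2023 K/W
  R_perlite = (1/1.78 − 1/1.99)/(4πk) = 0.05929/(4π·0.0560) = 0.08425 K/W
ΣR = 4.560×10^-6 + 0.2023 + 0.08425 = 0.2866 K/W
Q = ΔT/ΣR = (664 K − 304 K)/0.2866 = 1256 W
From the inner boundary to the ceramic fibre blanket/perlite interface, ΣR_partial = 0.2023 K/W.
T_interface = T_in − Q·ΣR_partial = 664 K − (1256)(0.2023) = 410 K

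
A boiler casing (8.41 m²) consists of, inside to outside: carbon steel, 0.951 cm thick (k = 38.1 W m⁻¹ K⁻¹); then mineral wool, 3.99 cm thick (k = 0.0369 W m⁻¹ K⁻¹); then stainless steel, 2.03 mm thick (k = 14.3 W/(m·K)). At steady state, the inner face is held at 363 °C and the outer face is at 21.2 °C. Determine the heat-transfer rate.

Q = 2.66 kW

Series thermal resistances, inner to outer:
  R_carbon steel = L/(kA) = 0.00951/(38.1·8.41) = 2.968×10^-5 K/W
  R_mineral wool = L/(kA) = 0.0399/(0.0369·8.41) = 0.1286 K/W
  R_stainless steel = L/(kA) = 0.00203/(14.3·8.41) = 1.688×10^-5 K/W
ΣR = 2.968×10^-5 + 0.1286 + 1.688×10^-5 = 0.1286 K/W
Q = ΔT/ΣR = (363 °C − 21.2 °C)/0.1286 = 2660 W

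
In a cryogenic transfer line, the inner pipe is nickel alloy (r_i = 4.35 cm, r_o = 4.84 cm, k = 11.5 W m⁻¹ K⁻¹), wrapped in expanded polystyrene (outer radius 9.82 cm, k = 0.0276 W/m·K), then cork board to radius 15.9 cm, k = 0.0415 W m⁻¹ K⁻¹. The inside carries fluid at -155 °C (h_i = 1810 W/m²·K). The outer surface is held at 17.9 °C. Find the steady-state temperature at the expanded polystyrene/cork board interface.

Treat each layer as a resistance in series:
  R'_conv,in = 1/(2πr h) = 1/(2π·0.0435·1810) = 0.002021 m·K/W
  R'_nickel alloy = ln(0.0484/0.0435)/(2πk) = 0.1067/(2π·11.5) = 0.001477 m·K/W
  R'_expanded polystyrene = ln(0.0982/0.0484)/(2πk) = 0.7075/(2π·0.0276) = 4.080 m·K/W
  R'_cork board = ln(0.159/0.0982)/(2πk) = 0.4819/(2π·0.0415) = 1.848 m·K/W
ΣR = 0.002021 + 0.001477 + 4.080 + 1.848 = 5.931 m·K/W
Q' = ΔT/ΣR = (-155 °C − 17.9 °C)/5.931 = -29.15 W/m
From the inner boundary to the expanded polystyrene/cork board interface, ΣR_partial = 4.083 m·K/W.
T_interface = T_in − Q'·ΣR_partial = -155 °C − (-29.15)(4.083) = -36.0 °C

T = -36.0 °C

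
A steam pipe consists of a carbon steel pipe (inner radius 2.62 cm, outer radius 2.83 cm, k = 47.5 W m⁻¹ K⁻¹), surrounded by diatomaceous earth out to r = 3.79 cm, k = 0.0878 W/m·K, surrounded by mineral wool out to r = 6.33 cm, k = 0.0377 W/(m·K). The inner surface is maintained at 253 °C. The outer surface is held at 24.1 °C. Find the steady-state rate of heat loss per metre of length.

Q' = 84.9 W/m

Treat each layer as a resistance in series:
  R'_carbon steel = ln(0.0283/0.0262)/(2πk) = 0.07710/(2π·47.5) = 2.583×10^-4 m·K/W
  R'_diatomaceous earth = ln(0.0379/0.0283)/(2πk) = 0.2921/(2π·0.0878) = 0.5295 m·K/W
  R'_mineral wool = ln(0.0633/0.0379)/(2πk) = 0.5129/(2π·0.0377) = 2.165 m·K/W
ΣR = 2.583×10^-4 + 0.5295 + 2.165 = 2.695 m·K/W
Q' = ΔT/ΣR = (253 °C − 24.1 °C)/2.695 = 84.9 W/m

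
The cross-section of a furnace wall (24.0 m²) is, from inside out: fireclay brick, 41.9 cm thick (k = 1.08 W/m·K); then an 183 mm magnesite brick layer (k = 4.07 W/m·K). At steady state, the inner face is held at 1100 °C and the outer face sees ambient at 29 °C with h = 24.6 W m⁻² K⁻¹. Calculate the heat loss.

Resistance network (inner→outer):
  R_fireclay brick = L/(kA) = 0.419/(1.08·24.0) = 0.01617 K/W
  R_magnesite brick = L/(kA) = 0.183/(4.07·24.0) = 0.001873 K/W
  R_conv,out = 1/(hA) = 1/(24.6·24.0) = 0.001694 K/W
ΣR = 0.01617 + 0.001873 + 0.001694 = 0.01974 K/W
Q = ΔT/ΣR = (1100 °C − 29 °C)/0.01974 = 54300 W

Q = 54.3 kW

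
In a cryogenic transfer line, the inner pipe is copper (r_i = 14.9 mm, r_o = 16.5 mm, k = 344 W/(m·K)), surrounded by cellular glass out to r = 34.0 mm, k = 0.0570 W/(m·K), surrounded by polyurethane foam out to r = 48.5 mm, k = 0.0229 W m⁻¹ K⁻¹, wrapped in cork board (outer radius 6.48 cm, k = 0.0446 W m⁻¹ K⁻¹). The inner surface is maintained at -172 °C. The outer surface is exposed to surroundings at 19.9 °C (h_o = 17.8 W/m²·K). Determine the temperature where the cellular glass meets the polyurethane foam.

T = -104 °C

Resistance network (inner→outer):
  R'_copper = ln(0.0165/0.0149)/(2πk) = 0.1020/(2π·344) = 4.719×10^-5 m·K/W
  R'_cellular glass = ln(0.0340/0.0165)/(2πk) = 0.7230/(2π·0.0570) = 2.019 m·K/W
  R'_polyurethane foam = ln(0.0485/0.0340)/(2πk) = 0.3552/(2π·0.0229) = 2.469 m·K/W
  R'_cork board = ln(0.0648/0.0485)/(2πk) = 0.2897/(2π·0.0446) = 1.034 m·K/W
  R'_conv,out = 1/(2πr h) = 1/(2π·0.0648·17.8) = 0.1380 m·K/W
ΣR = 4.719×10^-5 + 2.019 + 2.469 + 1.034 + 0.1380 = 5.660 m·K/W
Q' = ΔT/ΣR = (-172 °C − 19.9 °C)/5.660 = -33.90 W/m
From the inner boundary to the cellular glass/polyurethane foam interface, ΣR_partial = 2.019 m·K/W.
T_interface = T_in − Q'·ΣR_partial = -172 °C − (-33.90)(2.019) = -104 °C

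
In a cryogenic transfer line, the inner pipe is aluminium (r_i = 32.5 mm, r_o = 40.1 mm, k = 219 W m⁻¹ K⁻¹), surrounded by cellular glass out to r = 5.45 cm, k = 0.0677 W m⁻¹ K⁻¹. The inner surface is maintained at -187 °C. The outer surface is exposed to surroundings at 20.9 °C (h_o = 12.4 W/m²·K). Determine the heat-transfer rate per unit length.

Q' = 217 W/m

Series thermal resistances, inner to outer:
  R'_aluminium = ln(0.0401/0.0325)/(2πk) = 0.2101/(2π·219) = 1.527×10^-4 m·K/W
  R'_cellular glass = ln(0.0545/0.0401)/(2πk) = 0.3068/(2π·0.0677) = 0.7213 m·K/W
  R'_conv,out = 1/(2πr h) = 1/(2π·0.0545·12.4) = 0.2355 m·K/W
ΣR = 1.527×10^-4 + 0.7213 + 0.2355 = 0.9570 m·K/W
Q' = ΔT/ΣR = (-187 °C − 20.9 °C)/0.9570 = -217 W/m
(Negative Q' ⇒ heat flows inward; heat gain = 217 W/m.)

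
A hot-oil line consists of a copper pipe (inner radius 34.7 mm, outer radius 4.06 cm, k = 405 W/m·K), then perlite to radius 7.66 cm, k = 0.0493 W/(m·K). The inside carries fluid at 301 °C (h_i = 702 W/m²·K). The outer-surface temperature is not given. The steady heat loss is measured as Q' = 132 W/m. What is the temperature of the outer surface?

T_out = 29.6 °C

Series resistances:
  R'_conv,in = 1/(2πr h) = 1/(2π·0.0347·702) = 0.006534 m·K/W
  R'_copper = ln(0.0406/0.0347)/(2πk) = 0.1570/(2π·405) = 6.171×10^-5 m·K/W
  R'_perlite = ln(0.0766/0.0406)/(2πk) = 0.6348/(2π·0.0493) = 2.049 m·K/W
ΣR = 2.056 m·K/W
ΔT = Q'·ΣR = 132 × 2.056 = 271.4 K
Heat flows outward, so T_out = T_in − ΔT = 301 − 271.4 = 29.6 °C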